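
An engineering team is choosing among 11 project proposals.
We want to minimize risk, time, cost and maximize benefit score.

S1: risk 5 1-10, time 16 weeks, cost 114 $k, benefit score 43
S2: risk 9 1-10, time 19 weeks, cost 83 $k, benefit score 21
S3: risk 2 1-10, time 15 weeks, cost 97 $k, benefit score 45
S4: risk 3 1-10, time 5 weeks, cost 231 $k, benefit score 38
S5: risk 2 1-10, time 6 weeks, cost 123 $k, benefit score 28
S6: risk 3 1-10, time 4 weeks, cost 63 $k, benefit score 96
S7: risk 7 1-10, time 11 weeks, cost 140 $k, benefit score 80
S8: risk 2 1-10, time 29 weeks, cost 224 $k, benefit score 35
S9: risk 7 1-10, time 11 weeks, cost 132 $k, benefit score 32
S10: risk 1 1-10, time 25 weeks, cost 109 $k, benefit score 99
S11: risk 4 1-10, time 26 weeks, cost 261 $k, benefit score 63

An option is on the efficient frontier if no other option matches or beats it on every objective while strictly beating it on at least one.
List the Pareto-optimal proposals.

S3, S5, S6, S10

S1: dominated by S3 (risk 2≤5, time 15≤16, cost 97≤114, benefit score 45≥43).
S2: dominated by S6 (risk 3≤9, time 4≤19, cost 63≤83, benefit score 96≥21).
S3: not dominated.
S4: dominated by S6 (risk 3≤3, time 4≤5, cost 63≤231, benefit score 96≥38).
S5: not dominated.
S6: not dominated (best time).
S7: dominated by S6 (risk 3≤7, time 4≤11, cost 63≤140, benefit score 96≥80).
S8: dominated by S3 (risk 2≤2, time 15≤29, cost 97≤224, benefit score 45≥35).
S9: dominated by S6 (risk 3≤7, time 4≤11, cost 63≤132, benefit score 96≥32).
S10: not dominated (best risk).
S11: dominated by S6 (risk 3≤4, time 4≤26, cost 63≤261, benefit score 96≥63).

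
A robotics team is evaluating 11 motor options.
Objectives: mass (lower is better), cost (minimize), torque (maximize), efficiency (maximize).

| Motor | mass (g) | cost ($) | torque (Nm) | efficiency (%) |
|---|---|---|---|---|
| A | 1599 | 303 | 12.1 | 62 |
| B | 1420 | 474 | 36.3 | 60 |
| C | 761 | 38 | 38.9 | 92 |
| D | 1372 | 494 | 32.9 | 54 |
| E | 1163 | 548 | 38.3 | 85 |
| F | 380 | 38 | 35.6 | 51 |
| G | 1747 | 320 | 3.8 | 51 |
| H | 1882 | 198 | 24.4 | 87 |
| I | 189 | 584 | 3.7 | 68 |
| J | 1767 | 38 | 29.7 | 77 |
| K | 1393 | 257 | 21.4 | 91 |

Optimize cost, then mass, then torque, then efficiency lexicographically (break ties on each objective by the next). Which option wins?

F

First minimize cost: best is 38, kept {C, F, J}.
Then minimize mass: best is 380, kept {F}.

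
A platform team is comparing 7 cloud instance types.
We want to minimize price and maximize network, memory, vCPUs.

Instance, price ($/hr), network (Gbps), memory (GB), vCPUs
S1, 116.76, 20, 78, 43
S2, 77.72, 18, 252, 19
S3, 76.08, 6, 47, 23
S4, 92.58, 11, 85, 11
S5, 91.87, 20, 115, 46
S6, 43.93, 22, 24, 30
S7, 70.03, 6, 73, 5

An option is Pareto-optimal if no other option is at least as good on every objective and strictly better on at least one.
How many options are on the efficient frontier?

S1: dominated by S5 (price 91.87≤116.76, network 20≥20, memory 115≥78, vCPUs 46≥43).
S2: not dominated (best memory).
S3: not dominated.
S4: dominated by S2 (price 77.72≤92.58, network 18≥11, memory 252≥85, vCPUs 19≥11).
S5: not dominated (best vCPUs).
S6: not dominated (best price).
S7: not dominated.
Pareto-optimal: S2, S3, S5, S6, S7 → 5.

5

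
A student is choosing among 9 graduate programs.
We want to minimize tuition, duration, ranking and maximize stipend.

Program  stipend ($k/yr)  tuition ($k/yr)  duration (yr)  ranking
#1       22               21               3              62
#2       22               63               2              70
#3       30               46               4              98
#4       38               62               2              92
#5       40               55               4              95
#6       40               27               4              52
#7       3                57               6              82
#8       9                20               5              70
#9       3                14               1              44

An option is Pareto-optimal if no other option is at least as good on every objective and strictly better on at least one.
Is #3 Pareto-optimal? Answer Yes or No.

No

#6 vs #3: stipend 40≥30, tuition 27≤46, duration 4≤4, ranking 52≤98 — #6 is at least as good on every objective and strictly better on at least one, so #6 dominates #3.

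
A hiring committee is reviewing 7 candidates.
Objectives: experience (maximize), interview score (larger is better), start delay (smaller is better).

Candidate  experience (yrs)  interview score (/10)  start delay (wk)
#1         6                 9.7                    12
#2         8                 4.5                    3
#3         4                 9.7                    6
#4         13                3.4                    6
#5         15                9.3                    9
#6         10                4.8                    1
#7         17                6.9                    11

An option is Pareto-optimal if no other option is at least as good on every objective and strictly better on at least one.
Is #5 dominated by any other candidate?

No

#1: worse on experience (6 vs 15).
#2: worse on experience (8 vs 15).
#3: worse on experience (4 vs 15).
#4: worse on experience (13 vs 15).
#6: worse on experience (10 vs 15).
#7: worse on interview score (6.9 vs 9.3).
No option is at least as good as #5 on every objective and strictly better on one.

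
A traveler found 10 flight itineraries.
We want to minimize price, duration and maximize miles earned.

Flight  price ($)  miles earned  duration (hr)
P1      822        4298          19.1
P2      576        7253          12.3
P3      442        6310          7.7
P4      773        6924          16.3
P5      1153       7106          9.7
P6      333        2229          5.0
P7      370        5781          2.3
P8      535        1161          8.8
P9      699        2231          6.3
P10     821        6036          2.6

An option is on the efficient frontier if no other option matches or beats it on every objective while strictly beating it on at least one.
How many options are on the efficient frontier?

P1: dominated by P2 (price 576≤822, miles earned 7253≥4298, duration 12.3≤19.1).
P2: not dominated (best miles earned).
P3: not dominated.
P4: dominated by P2 (price 576≤773, miles earned 7253≥6924, duration 12.3≤16.3).
P5: not dominated.
P6: not dominated (best price).
P7: not dominated (best duration).
P8: dominated by P3 (price 442≤535, miles earned 6310≥1161, duration 7.7≤8.8).
P9: dominated by P7 (price 370≤699, miles earned 5781≥2231, duration 2.3≤6.3).
P10: not dominated.
Pareto-optimal: P2, P3, P5, P6, P7, P10 → 6.

6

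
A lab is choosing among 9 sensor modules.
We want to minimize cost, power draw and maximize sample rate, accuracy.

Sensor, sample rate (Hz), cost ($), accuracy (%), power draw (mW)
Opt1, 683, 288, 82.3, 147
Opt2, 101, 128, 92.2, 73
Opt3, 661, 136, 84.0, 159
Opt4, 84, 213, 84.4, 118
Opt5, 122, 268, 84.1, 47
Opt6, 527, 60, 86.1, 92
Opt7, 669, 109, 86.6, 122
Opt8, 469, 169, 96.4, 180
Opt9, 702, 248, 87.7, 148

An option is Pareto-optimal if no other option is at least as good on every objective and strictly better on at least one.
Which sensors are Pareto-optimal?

Opt1, Opt2, Opt5, Opt6, Opt7, Opt8, Opt9

Opt1: not dominated.
Opt2: not dominated.
Opt3: dominated by Opt7 (sample rate 669≥661, cost 109≤136, accuracy 86.6≥84.0, power draw 122≤159).
Opt4: dominated by Opt2 (sample rate 101≥84, cost 128≤213, accuracy 92.2≥84.4, power draw 73≤118).
Opt5: not dominated (best power draw).
Opt6: not dominated (best cost).
Opt7: not dominated.
Opt8: not dominated (best accuracy).
Opt9: not dominated (best sample rate).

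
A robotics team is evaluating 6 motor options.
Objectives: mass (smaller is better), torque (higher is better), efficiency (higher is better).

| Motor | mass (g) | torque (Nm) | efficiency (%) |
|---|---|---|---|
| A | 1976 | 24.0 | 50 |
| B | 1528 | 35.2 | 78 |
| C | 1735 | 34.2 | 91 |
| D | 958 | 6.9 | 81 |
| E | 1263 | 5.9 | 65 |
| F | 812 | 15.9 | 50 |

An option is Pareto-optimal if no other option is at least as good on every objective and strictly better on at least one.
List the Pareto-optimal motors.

B, C, D, F

A: dominated by B (mass 1528≤1976, torque 35.2≥24.0, efficiency 78≥50).
B: not dominated (best torque).
C: not dominated (best efficiency).
D: not dominated.
E: dominated by D (mass 958≤1263, torque 6.9≥5.9, efficiency 81≥65).
F: not dominated (best mass).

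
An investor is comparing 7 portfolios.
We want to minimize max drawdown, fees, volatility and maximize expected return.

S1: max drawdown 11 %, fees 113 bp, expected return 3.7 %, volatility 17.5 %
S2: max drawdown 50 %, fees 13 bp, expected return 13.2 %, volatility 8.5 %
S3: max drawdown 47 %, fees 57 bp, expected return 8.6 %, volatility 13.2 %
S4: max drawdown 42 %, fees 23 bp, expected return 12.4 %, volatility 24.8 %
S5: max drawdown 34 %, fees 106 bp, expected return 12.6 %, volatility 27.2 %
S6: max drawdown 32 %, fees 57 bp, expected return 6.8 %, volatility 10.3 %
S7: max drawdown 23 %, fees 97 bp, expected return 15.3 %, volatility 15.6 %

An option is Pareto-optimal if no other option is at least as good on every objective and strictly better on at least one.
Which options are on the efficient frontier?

S1: not dominated (best max drawdown).
S2: not dominated (best fees).
S3: not dominated.
S4: not dominated.
S5: dominated by S7 (max drawdown 23≤34, fees 97≤106, expected return 15.3≥12.6, volatility 15.6≤27.2).
S6: not dominated.
S7: not dominated (best expected return).

S1, S2, S3, S4, S6, S7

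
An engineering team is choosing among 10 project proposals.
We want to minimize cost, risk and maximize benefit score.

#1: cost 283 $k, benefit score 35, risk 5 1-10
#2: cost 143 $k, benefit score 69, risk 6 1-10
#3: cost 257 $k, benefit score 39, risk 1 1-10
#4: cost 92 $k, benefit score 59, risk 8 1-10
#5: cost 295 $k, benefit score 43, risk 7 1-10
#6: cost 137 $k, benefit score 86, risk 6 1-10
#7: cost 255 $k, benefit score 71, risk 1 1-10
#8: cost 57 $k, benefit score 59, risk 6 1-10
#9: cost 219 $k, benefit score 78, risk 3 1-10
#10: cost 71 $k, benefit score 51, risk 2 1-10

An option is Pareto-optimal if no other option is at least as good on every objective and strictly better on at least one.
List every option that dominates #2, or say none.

#6: cost 137≤143, benefit score 86≥69, risk 6≤6 — dominates #2.
Others (#1, #3, #4, #5, #7, #8, #9, #10) are each worse than #2 on at least one objective.

#6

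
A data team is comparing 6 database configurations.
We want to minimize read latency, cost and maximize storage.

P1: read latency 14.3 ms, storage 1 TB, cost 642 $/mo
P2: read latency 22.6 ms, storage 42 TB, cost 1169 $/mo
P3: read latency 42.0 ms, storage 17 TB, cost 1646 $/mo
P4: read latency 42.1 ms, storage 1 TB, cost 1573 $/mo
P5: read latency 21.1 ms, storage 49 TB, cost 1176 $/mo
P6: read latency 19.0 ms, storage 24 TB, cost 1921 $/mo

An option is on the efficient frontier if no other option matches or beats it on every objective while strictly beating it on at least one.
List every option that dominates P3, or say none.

P2, P5

P2: read latency 22.6≤42.0, storage 42≥17, cost 1169≤1646 — dominates P3.
P5: read latency 21.1≤42.0, storage 49≥17, cost 1176≤1646 — dominates P3.
Others (P1, P4, P6) are each worse than P3 on at least one objective.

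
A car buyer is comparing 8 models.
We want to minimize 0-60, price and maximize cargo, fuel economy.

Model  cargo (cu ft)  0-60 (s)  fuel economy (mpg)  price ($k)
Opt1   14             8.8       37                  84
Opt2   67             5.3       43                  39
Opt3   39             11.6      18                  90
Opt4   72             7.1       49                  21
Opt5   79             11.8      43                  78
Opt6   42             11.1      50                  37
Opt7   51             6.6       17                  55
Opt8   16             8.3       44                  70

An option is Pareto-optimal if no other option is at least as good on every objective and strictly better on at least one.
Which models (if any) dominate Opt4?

none

Opt1: worse on cargo (14 vs 72).
Opt2: worse on cargo (67 vs 72).
Opt3: worse on cargo (39 vs 72).
Opt5: worse on 0-60 (11.8 vs 7.1).
Opt6: worse on cargo (42 vs 72).
Opt7: worse on cargo (51 vs 72).
Opt8: worse on cargo (16 vs 72).
No option dominates Opt4.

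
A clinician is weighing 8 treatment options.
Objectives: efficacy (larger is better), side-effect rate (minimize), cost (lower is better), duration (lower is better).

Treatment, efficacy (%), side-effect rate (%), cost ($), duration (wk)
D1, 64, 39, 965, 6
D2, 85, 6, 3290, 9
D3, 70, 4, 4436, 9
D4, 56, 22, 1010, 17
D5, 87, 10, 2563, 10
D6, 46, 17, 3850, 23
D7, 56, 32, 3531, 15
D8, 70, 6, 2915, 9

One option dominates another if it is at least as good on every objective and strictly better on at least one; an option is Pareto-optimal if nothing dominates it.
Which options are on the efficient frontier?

D1: not dominated (best cost).
D2: not dominated.
D3: not dominated (best side-effect rate).
D4: not dominated.
D5: not dominated (best efficacy).
D6: dominated by D2 (efficacy 85≥46, side-effect rate 6≤17, cost 3290≤3850, duration 9≤23).
D7: dominated by D2 (efficacy 85≥56, side-effect rate 6≤32, cost 3290≤3531, duration 9≤15).
D8: not dominated.

D1, D2, D3, D4, D5, D8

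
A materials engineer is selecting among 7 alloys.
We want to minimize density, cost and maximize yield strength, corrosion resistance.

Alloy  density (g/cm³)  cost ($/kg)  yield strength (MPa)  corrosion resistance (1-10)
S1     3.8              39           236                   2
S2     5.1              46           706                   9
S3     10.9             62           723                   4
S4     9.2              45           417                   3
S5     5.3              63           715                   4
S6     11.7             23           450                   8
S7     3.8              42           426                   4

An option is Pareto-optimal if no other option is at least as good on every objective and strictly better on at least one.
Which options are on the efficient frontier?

S1: not dominated.
S2: not dominated (best corrosion resistance).
S3: not dominated (best yield strength).
S4: dominated by S7 (density 3.8≤9.2, cost 42≤45, yield strength 426≥417, corrosion resistance 4≥3).
S5: not dominated.
S6: not dominated (best cost).
S7: not dominated.

S1, S2, S3, S5, S6, S7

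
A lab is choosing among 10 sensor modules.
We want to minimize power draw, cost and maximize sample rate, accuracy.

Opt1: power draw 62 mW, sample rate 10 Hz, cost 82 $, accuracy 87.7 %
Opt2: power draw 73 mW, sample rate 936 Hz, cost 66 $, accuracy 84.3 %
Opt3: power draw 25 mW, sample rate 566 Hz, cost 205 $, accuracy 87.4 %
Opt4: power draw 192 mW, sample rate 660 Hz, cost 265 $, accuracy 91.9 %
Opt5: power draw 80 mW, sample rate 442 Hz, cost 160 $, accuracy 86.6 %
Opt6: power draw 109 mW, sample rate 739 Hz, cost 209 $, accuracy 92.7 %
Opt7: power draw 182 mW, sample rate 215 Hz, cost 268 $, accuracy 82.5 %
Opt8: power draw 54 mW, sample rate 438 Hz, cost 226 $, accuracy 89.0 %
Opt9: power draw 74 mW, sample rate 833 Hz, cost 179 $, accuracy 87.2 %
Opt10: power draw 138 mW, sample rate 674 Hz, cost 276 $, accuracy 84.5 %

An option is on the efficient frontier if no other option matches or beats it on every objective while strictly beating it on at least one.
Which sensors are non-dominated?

Opt1: not dominated.
Opt2: not dominated (best sample rate).
Opt3: not dominated (best power draw).
Opt4: dominated by Opt6 (power draw 109≤192, sample rate 739≥660, cost 209≤265, accuracy 92.7≥91.9).
Opt5: not dominated.
Opt6: not dominated (best accuracy).
Opt7: dominated by Opt2 (power draw 73≤182, sample rate 936≥215, cost 66≤268, accuracy 84.3≥82.5).
Opt8: not dominated.
Opt9: not dominated.
Opt10: dominated by Opt6 (power draw 109≤138, sample rate 739≥674, cost 209≤276, accuracy 92.7≥84.5).

Opt1, Opt2, Opt3, Opt5, Opt6, Opt8, Opt9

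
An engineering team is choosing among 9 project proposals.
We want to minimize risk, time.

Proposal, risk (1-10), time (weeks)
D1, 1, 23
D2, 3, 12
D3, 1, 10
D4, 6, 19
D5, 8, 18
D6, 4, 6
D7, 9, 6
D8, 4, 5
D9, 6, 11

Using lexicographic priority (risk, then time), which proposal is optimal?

First minimize risk: best is 1, kept {D1, D3}.
Then minimize time: best is 10, kept {D3}.

D3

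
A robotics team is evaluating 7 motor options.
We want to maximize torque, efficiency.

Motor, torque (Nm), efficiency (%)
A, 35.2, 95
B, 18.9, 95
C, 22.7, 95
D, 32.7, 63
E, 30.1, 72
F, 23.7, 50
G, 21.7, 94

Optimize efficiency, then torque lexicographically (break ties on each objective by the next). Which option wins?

A

First maximize efficiency: best is 95, kept {A, B, C}.
Then maximize torque: best is 35.2, kept {A}.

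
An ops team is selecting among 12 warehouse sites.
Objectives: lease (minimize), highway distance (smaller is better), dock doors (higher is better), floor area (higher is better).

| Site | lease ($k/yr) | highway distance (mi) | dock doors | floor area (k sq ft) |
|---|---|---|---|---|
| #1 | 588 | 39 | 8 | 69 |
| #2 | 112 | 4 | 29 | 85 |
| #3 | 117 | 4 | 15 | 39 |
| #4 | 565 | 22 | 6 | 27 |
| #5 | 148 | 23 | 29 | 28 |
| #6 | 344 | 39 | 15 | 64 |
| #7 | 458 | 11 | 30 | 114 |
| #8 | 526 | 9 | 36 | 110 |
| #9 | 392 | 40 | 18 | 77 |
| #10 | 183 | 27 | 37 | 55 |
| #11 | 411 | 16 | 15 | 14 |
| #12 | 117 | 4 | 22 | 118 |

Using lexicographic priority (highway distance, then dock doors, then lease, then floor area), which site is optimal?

#2

First minimize highway distance: best is 4, kept {#2, #3, #12}.
Then maximize dock doors: best is 29, kept {#2}.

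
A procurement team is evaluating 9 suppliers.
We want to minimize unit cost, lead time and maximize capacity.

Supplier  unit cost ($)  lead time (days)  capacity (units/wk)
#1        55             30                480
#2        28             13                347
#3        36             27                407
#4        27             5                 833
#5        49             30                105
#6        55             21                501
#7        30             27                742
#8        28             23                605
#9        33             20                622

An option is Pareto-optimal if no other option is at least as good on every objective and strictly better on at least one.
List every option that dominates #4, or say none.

none

#1: worse on unit cost (55 vs 27).
#2: worse on unit cost (28 vs 27).
#3: worse on unit cost (36 vs 27).
#5: worse on unit cost (49 vs 27).
#6: worse on unit cost (55 vs 27).
#7: worse on unit cost (30 vs 27).
#8: worse on unit cost (28 vs 27).
#9: worse on unit cost (33 vs 27).
No option dominates #4.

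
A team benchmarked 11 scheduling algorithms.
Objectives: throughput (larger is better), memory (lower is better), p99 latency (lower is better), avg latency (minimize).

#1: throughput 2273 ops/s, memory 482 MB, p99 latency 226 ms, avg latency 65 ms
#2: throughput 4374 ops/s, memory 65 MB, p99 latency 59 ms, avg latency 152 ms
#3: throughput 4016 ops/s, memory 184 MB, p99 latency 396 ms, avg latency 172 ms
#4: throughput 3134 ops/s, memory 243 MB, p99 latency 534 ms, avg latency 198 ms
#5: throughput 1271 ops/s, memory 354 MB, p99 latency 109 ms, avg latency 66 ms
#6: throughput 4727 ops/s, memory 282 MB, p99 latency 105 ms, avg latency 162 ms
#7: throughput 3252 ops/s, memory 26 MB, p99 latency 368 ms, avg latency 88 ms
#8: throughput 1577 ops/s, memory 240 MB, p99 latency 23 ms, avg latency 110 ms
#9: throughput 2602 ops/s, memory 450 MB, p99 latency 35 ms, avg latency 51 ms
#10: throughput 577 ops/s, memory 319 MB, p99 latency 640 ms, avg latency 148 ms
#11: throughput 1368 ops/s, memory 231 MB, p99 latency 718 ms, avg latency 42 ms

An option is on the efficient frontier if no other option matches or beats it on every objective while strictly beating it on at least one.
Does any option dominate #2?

#1: worse on throughput (2273 vs 4374).
#3: worse on throughput (4016 vs 4374).
#4: worse on throughput (3134 vs 4374).
#5: worse on throughput (1271 vs 4374).
#6: worse on memory (282 vs 65).
#7: worse on throughput (3252 vs 4374).
#8: worse on throughput (1577 vs 4374).
#9: worse on throughput (2602 vs 4374).
#10: worse on throughput (577 vs 4374).
#11: worse on throughput (1368 vs 4374).
No option is at least as good as #2 on every objective and strictly better on one.

No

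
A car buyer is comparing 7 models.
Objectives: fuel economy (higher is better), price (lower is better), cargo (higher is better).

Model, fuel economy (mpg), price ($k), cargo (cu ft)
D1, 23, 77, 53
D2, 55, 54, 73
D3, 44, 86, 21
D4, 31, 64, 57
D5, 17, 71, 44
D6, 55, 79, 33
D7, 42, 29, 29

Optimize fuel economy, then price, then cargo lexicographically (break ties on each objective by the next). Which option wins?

D2

First maximize fuel economy: best is 55, kept {D2, D6}.
Then minimize price: best is 54, kept {D2}.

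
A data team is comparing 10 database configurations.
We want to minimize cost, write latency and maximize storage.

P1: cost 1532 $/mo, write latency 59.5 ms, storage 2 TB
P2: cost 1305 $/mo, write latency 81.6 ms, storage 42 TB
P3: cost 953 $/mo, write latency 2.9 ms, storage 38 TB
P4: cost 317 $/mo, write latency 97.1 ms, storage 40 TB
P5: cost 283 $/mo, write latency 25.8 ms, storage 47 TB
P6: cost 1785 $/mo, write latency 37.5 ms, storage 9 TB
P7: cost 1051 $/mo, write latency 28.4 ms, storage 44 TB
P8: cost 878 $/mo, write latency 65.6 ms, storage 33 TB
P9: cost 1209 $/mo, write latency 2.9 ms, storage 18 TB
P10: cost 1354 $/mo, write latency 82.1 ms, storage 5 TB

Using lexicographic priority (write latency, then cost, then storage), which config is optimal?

P3

First minimize write latency: best is 2.9, kept {P3, P9}.
Then minimize cost: best is 953, kept {P3}.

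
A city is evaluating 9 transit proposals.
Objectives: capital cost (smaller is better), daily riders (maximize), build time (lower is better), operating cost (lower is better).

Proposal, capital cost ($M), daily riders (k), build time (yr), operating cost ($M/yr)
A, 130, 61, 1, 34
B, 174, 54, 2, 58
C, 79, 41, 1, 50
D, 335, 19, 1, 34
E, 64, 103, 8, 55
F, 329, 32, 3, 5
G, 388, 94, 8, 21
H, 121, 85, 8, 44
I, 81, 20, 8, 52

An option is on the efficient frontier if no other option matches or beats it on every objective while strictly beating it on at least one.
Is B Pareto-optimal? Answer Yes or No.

A vs B: capital cost 130≤174, daily riders 61≥54, build time 1≤2, operating cost 34≤58 — A is at least as good on every objective and strictly better on at least one, so A dominates B.

No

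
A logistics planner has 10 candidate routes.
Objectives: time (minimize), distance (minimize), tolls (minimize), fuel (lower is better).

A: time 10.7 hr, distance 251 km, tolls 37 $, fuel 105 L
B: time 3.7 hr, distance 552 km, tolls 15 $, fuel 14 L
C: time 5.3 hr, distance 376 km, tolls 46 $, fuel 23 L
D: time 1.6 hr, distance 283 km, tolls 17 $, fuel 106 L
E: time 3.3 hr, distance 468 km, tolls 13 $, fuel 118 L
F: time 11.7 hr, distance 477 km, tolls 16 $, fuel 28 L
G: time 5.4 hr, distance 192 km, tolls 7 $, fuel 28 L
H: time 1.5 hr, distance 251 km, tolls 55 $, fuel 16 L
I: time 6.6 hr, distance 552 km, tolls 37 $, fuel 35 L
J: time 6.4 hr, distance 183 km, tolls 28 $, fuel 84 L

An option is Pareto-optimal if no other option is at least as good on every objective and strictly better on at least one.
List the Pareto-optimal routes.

A: dominated by G (time 5.4≤10.7, distance 192≤251, tolls 7≤37, fuel 28≤105).
B: not dominated (best fuel).
C: not dominated.
D: not dominated.
E: not dominated.
F: dominated by G (time 5.4≤11.7, distance 192≤477, tolls 7≤16, fuel 28≤28).
G: not dominated (best tolls).
H: not dominated (best time).
I: dominated by B (time 3.7≤6.6, distance 552≤552, tolls 15≤37, fuel 14≤35).
J: not dominated (best distance).

B, C, D, E, G, H, J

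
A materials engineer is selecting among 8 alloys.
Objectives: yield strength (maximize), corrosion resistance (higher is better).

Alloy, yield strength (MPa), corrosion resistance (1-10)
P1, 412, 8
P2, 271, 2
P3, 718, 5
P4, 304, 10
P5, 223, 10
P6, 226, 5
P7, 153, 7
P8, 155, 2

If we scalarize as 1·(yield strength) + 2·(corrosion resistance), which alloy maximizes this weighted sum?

P1: 1·412 + 2·8 = 428
P2: 1·271 + 2·2 = 275
P3: 1·718 + 2·5 = 728
P4: 1·304 + 2·10 = 324
P5: 1·223 + 2·10 = 243
P6: 1·226 + 2·5 = 236
P7: 1·153 + 2·7 = 167
P8: 1·155 + 2·2 = 159
Highest: P3 at 728.

P3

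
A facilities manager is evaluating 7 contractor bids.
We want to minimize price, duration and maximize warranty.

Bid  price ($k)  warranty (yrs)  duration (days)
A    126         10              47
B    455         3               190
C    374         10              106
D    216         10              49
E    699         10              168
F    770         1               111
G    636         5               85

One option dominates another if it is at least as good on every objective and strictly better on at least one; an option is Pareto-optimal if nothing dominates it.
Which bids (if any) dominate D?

A: price 126≤216, warranty 10≥10, duration 47≤49 — dominates D.
Others (B, C, E, F, G) are each worse than D on at least one objective.

A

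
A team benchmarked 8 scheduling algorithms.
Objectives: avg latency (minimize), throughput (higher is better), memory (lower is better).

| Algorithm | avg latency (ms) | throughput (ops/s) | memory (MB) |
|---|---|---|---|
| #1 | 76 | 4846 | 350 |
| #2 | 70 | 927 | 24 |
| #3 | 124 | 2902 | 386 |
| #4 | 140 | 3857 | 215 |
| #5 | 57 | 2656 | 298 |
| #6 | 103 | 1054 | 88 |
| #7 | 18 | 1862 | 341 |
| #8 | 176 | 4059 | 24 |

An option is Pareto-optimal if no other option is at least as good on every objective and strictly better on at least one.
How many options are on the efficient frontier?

#1: not dominated (best throughput).
#2: not dominated.
#3: dominated by #1 (avg latency 76≤124, throughput 4846≥2902, memory 350≤386).
#4: not dominated.
#5: not dominated.
#6: not dominated.
#7: not dominated (best avg latency).
#8: not dominated.
Pareto-optimal: #1, #2, #4, #5, #6, #7, #8 → 7.

7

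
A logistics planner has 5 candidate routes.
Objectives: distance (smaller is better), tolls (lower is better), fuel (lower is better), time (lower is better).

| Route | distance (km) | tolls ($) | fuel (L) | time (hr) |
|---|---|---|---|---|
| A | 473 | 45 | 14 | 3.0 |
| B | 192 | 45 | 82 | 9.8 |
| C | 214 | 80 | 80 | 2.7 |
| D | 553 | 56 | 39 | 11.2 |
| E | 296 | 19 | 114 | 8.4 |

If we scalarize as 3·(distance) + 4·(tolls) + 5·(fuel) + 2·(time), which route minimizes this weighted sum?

A: 3·473 + 4·45 + 5·14 + 2·3.0 = 1675.0
B: 3·192 + 4·45 + 5·82 + 2·9.8 = 1185.6
C: 3·214 + 4·80 + 5·80 + 2·2.7 = 1367.4
D: 3·553 + 4·56 + 5·39 + 2·11.2 = 2100.4
E: 3·296 + 4·19 + 5·114 + 2·8.4 = 1550.8
Lowest: B at 1185.6.

B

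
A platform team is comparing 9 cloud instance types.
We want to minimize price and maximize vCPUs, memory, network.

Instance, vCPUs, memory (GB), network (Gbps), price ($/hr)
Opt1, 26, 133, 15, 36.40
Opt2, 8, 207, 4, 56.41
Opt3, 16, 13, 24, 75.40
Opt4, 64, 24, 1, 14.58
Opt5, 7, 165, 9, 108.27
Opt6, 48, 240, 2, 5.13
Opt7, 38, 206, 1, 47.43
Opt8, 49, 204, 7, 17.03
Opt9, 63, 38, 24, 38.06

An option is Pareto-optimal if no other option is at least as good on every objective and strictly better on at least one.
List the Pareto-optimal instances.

Opt1, Opt2, Opt4, Opt5, Opt6, Opt8, Opt9

Opt1: not dominated.
Opt2: not dominated.
Opt3: dominated by Opt9 (vCPUs 63≥16, memory 38≥13, network 24≥24, price 38.06≤75.40).
Opt4: not dominated (best vCPUs).
Opt5: not dominated.
Opt6: not dominated (best memory).
Opt7: dominated by Opt6 (vCPUs 48≥38, memory 240≥206, network 2≥1, price 5.13≤47.43).
Opt8: not dominated.
Opt9: not dominated.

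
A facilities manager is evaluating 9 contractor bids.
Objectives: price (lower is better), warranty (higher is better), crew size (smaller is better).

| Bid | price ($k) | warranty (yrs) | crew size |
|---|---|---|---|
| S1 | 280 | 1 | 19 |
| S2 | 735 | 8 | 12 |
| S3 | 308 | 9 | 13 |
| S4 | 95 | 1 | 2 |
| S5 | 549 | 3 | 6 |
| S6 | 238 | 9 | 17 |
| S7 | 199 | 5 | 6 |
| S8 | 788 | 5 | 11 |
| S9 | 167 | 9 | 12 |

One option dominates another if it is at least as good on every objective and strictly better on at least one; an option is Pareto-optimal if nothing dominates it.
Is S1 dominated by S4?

S4 vs S1: price 95≤280, warranty 1≥1, crew size 2≤19 — S4 is at least as good on every objective with at least one strict improvement.

Yes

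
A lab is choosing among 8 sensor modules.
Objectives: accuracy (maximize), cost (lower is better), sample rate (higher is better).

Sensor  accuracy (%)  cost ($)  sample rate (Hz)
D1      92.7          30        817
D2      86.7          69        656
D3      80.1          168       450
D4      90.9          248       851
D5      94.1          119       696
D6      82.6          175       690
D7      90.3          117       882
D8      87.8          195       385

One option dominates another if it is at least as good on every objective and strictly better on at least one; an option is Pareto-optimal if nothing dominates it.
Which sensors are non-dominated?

D1: not dominated (best cost).
D2: dominated by D1 (accuracy 92.7≥86.7, cost 30≤69, sample rate 817≥656).
D3: dominated by D1 (accuracy 92.7≥80.1, cost 30≤168, sample rate 817≥450).
D4: not dominated.
D5: not dominated (best accuracy).
D6: dominated by D1 (accuracy 92.7≥82.6, cost 30≤175, sample rate 817≥690).
D7: not dominated (best sample rate).
D8: dominated by D1 (accuracy 92.7≥87.8, cost 30≤195, sample rate 817≥385).

D1, D4, D5, D7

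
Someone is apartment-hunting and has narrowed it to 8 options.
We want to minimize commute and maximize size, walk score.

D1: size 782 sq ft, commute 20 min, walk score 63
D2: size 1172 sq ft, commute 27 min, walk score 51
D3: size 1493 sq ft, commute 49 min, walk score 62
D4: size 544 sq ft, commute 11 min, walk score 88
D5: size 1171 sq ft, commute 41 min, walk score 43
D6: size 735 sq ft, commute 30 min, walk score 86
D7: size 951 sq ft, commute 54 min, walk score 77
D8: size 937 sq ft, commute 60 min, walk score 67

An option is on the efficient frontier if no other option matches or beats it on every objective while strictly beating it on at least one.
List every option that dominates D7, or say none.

D1: worse on size (782 vs 951).
D2: worse on walk score (51 vs 77).
D3: worse on walk score (62 vs 77).
D4: worse on size (544 vs 951).
D5: worse on walk score (43 vs 77).
D6: worse on size (735 vs 951).
D8: worse on size (937 vs 951).
No option dominates D7.

none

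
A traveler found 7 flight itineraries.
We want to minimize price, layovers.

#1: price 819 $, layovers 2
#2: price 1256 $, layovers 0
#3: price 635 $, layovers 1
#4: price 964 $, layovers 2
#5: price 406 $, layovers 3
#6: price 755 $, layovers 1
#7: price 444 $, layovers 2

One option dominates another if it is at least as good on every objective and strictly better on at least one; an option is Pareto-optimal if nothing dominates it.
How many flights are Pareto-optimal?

4

#1: dominated by #3 (price 635≤819, layovers 1≤2).
#2: not dominated (best layovers).
#3: not dominated.
#4: dominated by #1 (price 819≤964, layovers 2≤2).
#5: not dominated (best price).
#6: dominated by #3 (price 635≤755, layovers 1≤1).
#7: not dominated.
Pareto-optimal: #2, #3, #5, #7 → 4.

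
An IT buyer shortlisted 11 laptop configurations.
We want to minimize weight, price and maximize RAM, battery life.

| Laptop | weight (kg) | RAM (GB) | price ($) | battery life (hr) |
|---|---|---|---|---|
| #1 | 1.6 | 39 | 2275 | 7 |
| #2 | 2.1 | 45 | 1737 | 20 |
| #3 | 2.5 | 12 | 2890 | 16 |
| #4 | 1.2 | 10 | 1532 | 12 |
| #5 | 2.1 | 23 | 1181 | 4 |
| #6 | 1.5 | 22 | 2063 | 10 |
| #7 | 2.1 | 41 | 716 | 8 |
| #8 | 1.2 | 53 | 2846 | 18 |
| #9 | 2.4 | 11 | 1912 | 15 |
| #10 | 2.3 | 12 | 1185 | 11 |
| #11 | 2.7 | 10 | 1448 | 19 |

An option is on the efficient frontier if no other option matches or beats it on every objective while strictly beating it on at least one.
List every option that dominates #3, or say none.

#2, #8

#2: weight 2.1≤2.5, RAM 45≥12, price 1737≤2890, battery life 20≥16 — dominates #3.
#8: weight 1.2≤2.5, RAM 53≥12, price 2846≤2890, battery life 18≥16 — dominates #3.
Others (#1, #4, #5, #6, #7, #9, #10, #11) are each worse than #3 on at least one objective.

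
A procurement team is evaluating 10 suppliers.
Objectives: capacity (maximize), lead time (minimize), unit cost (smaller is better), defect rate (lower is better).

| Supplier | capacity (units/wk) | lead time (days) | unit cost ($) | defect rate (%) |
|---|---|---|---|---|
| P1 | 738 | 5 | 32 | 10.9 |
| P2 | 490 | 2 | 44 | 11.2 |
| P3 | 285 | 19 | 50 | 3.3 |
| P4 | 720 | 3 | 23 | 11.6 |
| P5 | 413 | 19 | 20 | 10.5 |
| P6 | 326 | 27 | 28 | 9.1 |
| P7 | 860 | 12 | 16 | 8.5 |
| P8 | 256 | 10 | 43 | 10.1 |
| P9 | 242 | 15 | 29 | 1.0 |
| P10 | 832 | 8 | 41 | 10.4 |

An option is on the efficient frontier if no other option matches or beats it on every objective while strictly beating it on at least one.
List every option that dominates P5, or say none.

P7

P7: capacity 860≥413, lead time 12≤19, unit cost 16≤20, defect rate 8.5≤10.5 — dominates P5.
Others (P1, P2, P3, P4, P6, P8, P9, P10) are each worse than P5 on at least one objective.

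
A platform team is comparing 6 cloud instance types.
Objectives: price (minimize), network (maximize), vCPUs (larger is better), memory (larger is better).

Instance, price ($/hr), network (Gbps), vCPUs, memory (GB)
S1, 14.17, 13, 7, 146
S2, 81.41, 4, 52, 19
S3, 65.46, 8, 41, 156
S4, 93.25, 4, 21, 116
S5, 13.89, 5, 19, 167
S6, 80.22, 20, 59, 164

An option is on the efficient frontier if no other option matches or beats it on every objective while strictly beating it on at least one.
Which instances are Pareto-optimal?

S1, S3, S5, S6

S1: not dominated.
S2: dominated by S6 (price 80.22≤81.41, network 20≥4, vCPUs 59≥52, memory 164≥19).
S3: not dominated.
S4: dominated by S3 (price 65.46≤93.25, network 8≥4, vCPUs 41≥21, memory 156≥116).
S5: not dominated (best price).
S6: not dominated (best network).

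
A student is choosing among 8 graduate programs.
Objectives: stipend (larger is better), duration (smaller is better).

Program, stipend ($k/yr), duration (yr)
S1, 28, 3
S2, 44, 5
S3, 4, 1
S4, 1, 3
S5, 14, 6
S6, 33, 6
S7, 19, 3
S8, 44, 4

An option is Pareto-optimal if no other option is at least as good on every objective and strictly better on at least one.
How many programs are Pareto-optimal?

S1: not dominated.
S2: dominated by S8 (stipend 44≥44, duration 4≤5).
S3: not dominated (best duration).
S4: dominated by S1 (stipend 28≥1, duration 3≤3).
S5: dominated by S1 (stipend 28≥14, duration 3≤6).
S6: dominated by S2 (stipend 44≥33, duration 5≤6).
S7: dominated by S1 (stipend 28≥19, duration 3≤3).
S8: not dominated.
Pareto-optimal: S1, S3, S8 → 3.

3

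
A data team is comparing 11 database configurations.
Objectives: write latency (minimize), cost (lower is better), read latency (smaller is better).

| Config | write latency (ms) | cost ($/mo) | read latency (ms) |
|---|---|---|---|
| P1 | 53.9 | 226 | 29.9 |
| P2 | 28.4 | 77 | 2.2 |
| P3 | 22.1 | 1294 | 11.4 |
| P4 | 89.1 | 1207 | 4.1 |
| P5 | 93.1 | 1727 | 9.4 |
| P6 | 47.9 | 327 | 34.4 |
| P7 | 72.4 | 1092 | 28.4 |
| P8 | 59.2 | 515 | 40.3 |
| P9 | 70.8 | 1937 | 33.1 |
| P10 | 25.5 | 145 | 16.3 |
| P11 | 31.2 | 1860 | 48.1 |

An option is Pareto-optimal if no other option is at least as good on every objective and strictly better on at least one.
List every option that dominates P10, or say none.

P1: worse on write latency (53.9 vs 25.5).
P2: worse on write latency (28.4 vs 25.5).
P3: worse on cost (1294 vs 145).
P4: worse on write latency (89.1 vs 25.5).
P5: worse on write latency (93.1 vs 25.5).
P6: worse on write latency (47.9 vs 25.5).
P7: worse on write latency (72.4 vs 25.5).
P8: worse on write latency (59.2 vs 25.5).
P9: worse on write latency (70.8 vs 25.5).
P11: worse on write latency (31.2 vs 25.5).
No option dominates P10.

none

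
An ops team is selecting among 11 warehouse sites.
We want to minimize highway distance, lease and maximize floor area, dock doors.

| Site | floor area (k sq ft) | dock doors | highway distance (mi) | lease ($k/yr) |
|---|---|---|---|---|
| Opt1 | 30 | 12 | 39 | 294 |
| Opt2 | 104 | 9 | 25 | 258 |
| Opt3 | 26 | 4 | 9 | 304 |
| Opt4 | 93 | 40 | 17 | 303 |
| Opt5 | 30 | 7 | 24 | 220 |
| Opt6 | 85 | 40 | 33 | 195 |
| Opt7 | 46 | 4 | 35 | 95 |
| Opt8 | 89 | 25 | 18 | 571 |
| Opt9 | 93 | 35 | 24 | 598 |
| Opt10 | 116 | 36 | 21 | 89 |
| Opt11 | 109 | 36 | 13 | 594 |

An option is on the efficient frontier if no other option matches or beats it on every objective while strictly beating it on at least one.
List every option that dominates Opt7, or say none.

Opt10

Opt10: floor area 116≥46, dock doors 36≥4, highway distance 21≤35, lease 89≤95 — dominates Opt7.
Others (Opt1, Opt2, Opt3, Opt4, Opt5, Opt6, Opt8, Opt9, Opt11) are each worse than Opt7 on at least one objective.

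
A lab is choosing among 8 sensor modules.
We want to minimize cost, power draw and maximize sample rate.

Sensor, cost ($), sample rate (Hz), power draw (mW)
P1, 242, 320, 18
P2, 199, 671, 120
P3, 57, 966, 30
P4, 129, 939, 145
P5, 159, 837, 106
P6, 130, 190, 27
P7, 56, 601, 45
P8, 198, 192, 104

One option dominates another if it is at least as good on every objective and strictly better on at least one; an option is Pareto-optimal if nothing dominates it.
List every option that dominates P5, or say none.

P3

P3: cost 57≤159, sample rate 966≥837, power draw 30≤106 — dominates P5.
Others (P1, P2, P4, P6, P7, P8) are each worse than P5 on at least one objective.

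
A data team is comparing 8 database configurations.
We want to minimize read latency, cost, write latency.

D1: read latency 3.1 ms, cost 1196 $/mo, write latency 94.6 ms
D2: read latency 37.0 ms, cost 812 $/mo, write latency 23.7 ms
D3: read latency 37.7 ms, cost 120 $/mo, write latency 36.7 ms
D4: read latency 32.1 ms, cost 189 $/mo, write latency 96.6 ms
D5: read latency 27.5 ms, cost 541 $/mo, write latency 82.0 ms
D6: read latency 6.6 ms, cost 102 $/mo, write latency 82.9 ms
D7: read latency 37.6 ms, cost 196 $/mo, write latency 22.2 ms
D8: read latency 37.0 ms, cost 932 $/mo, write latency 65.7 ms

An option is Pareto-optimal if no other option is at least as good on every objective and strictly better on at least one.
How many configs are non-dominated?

D1: not dominated (best read latency).
D2: not dominated.
D3: not dominated.
D4: dominated by D6 (read latency 6.6≤32.1, cost 102≤189, write latency 82.9≤96.6).
D5: not dominated.
D6: not dominated (best cost).
D7: not dominated (best write latency).
D8: dominated by D2 (read latency 37.0≤37.0, cost 812≤932, write latency 23.7≤65.7).
Pareto-optimal: D1, D2, D3, D5, D6, D7 → 6.

6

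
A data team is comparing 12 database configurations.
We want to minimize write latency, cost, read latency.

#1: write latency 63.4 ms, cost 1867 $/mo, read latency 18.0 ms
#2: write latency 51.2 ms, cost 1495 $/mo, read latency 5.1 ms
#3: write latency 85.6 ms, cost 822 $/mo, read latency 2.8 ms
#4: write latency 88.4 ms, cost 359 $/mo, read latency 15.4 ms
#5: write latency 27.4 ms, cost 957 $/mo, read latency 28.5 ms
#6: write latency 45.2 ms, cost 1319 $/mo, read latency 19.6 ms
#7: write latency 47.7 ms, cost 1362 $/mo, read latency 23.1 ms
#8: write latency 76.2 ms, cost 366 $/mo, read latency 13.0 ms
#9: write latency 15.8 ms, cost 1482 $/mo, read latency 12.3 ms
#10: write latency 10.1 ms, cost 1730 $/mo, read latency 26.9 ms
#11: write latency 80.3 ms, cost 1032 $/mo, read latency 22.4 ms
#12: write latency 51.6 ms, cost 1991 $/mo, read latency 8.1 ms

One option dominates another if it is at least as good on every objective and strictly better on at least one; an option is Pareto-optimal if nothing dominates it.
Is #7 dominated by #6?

#6 vs #7: write latency 45.2≤47.7, cost 1319≤1362, read latency 19.6≤23.1 — #6 is at least as good on every objective with at least one strict improvement.

Yes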